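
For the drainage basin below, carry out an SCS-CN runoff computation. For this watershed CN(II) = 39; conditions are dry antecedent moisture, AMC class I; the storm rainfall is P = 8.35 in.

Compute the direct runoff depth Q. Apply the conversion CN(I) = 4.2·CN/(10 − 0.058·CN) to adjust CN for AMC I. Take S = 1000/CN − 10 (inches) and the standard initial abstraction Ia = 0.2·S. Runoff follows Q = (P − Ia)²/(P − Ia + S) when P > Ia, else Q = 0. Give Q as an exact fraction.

CN(I) from CN(II)=39: (4.2·39)/(10 − 0.058·39) = 81900/3869 ≈ 21.168
Max retention: S = 1000/(81900/3869) − 10 = 30500/819 in (≈ 37.241 in)
Ia = 0.2S: 0.2·37.241 = 7.448 in (exactly 6100/819)
P − Ia = 8.350 − 7.448 = 14773/16380 ≈ 0.902 in (> 0, runoff occurs)
Q = (14773/16380)²/((14773/16380) + 30500/819) = (218241529/268304400)/(624773/16380) = 218241529/10233781740 in ≈ 0.021 in

Q = 218241529/10233781740 in ≈ 0.021 in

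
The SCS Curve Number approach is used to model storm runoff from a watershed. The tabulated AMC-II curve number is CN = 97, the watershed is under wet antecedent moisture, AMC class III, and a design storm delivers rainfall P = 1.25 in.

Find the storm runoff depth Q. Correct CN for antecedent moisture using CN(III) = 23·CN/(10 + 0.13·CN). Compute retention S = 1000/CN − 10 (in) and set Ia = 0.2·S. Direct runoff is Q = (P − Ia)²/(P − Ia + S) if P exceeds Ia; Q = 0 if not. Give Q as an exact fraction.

Adjust CN=97 to AMC III: 23·97/(10 + 0.13·97) → 2231 ÷ (2261/100) = 223100/2261 ≈ 98.673
Retention S: 1000/CN − 10 with CN=98.673 → S = 300/2231 ≈ 0.134 in
Initial abstraction Ia = S/5 = (300/2231)/5 = 60/2231 ≈ 0.027 in
Excess rainfall: 1.250 − 0.027 = 1.223 in; P > Ia so Q > 0
Q: (10915/8924)² ÷ (12115/8924) = 23827445/21622852 in (≈ 1.102 in)

Q = 23827445/21622852 in ≈ 1.102 in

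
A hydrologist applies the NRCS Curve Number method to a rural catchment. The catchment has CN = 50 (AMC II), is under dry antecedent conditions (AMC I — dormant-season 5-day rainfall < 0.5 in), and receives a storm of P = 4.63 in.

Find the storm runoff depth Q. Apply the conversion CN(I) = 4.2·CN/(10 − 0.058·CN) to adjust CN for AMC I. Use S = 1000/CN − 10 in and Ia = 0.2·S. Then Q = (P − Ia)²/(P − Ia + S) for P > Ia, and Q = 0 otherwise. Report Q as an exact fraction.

CN(I) from CN(II)=50: (4.2·50)/(10 − 0.058·50) = 2100/71 ≈ 29.577
S = 1000/(2100/71) − 10 = 500/21 in ≈ 23.810 in
Initial abstraction Ia = S/5 = (500/21)/5 = 100/21 ≈ 4.762 in
P = 4.630 ≤ Ia = 4.762 in: entire storm abstracted, Q = 0.

Q = 0 in ≈ 0.000 in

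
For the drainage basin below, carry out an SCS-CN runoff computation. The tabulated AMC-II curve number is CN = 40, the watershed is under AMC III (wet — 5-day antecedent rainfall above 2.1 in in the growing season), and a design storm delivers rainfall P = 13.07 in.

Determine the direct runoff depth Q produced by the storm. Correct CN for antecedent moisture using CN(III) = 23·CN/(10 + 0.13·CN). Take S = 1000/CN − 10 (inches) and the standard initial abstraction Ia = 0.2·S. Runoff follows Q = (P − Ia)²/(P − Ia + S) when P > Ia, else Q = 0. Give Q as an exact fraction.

Q = 732297721/96740300 in ≈ 7.570 in

CN(III) from CN(II)=40: (23·40)/(10 + 0.13·40) = 1150/19 ≈ 60.526
Retention S: 1000/CN − 10 with CN=60.526 → S = 150/23 ≈ 6.522 in
Initial abstraction Ia = S/5 = (150/23)/5 = 30/23 ≈ 1.304 in
Since P=13.070 > Ia=1.304: effective rainfall P−Ia = 27061/2300 in
Q = (27061/2300)²/((27061/2300) + 150/23) = (732297721/5290000)/(42061/2300) = 732297721/96740300 in ≈ 7.570 in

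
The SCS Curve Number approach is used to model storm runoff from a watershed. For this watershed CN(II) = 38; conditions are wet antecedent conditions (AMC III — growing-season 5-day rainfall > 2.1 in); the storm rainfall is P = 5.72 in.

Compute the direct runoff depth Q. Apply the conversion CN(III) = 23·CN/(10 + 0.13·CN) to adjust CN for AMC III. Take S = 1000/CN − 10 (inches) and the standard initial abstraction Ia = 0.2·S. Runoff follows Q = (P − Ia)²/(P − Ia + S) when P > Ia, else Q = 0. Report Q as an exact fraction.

CN(III) from CN(II)=38: (23·38)/(10 + 0.13·38) = 43700/747 ≈ 58.501
Max retention: S = 1000/(43700/747) − 10 = 3100/437 in (≈ 7.094 in)
Ia = 0.2·(3100/437) = 620/437 in ≈ 1.419 in
P − Ia = 5.720 − 1.419 = 46991/10925 ≈ 4.301 in (> 0, runoff occurs)
Q = (46991/10925)²/((46991/10925) + 3100/437) = (2208154081/119355625)/(124491/10925) = 2208154081/1360064175 in ≈ 1.624 in

Q = 2208154081/1360064175 in ≈ 1.624 in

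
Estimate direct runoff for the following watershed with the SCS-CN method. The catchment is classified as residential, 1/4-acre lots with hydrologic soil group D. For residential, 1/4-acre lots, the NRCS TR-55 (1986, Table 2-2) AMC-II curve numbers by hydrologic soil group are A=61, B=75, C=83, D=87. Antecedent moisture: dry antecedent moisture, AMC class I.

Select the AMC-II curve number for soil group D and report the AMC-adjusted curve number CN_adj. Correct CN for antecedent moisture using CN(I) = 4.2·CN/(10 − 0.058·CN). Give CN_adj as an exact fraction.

CN_adj = 182700/2477 ≈ 73.759

NRCS table: residential, 1/4-acre lots, soil group D → CN(II) = 87
Adjust CN=87 to AMC I: 4.2·87/(10 − 0.058·87) → (1827/5) ÷ (2477/500) = 182700/2477 ≈ 73.759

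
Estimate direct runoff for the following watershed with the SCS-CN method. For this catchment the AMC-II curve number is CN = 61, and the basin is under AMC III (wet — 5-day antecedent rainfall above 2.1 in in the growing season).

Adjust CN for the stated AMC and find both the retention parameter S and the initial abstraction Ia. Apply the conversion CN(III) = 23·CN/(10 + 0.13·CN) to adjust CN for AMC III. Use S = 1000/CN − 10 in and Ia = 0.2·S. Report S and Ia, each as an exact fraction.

S = 3900/1403 in ≈ 2.780 in; Ia = 780/1403 in ≈ 0.556 in

CN(III) from CN(II)=61: (23·61)/(10 + 0.13·61) = 140300/1793 ≈ 78.249
Max retention: S = 1000/(140300/1793) − 10 = 3900/1403 in (≈ 2.780 in)
Ia = 0.2·(3900/1403) = 780/1403 in ≈ 0.556 in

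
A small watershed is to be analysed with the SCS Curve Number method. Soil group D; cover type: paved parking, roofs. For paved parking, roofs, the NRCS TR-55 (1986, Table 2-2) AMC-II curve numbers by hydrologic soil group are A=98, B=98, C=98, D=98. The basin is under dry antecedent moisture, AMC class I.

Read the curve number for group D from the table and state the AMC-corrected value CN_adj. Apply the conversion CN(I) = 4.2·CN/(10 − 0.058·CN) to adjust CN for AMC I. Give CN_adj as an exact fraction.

NRCS table: paved parking, roofs, soil group D → CN(II) = 98
Adjust CN=98 to AMC I: 4.2·98/(10 − 0.058·98) → (2058/5) ÷ (1079/250) = 102900/1079 ≈ 95.366

CN_adj = 102900/1079 ≈ 95.366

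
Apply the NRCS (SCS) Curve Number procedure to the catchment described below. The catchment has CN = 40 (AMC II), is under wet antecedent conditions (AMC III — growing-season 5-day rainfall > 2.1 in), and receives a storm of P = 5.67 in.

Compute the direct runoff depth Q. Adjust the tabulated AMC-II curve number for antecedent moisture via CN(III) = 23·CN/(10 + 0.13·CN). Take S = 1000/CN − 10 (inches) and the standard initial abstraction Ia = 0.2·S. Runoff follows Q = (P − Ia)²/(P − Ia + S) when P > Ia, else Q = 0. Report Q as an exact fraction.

Q = 33607227/19198100 in ≈ 1.751 in

CN(III) from CN(II)=40: (23·40)/(10 + 0.13·40) = 1150/19 ≈ 60.526
S = 1000/(1150/19) − 10 = 150/23 in ≈ 6.522 in
Initial abstraction Ia = S/5 = (150/23)/5 = 30/23 ≈ 1.304 in
P − Ia = 5.670 − 1.304 = 10041/2300 ≈ 4.366 in (> 0, runoff occurs)
Q: (10041/2300)² ÷ (25041/2300) = 33607227/19198100 in (≈ 1.751 in)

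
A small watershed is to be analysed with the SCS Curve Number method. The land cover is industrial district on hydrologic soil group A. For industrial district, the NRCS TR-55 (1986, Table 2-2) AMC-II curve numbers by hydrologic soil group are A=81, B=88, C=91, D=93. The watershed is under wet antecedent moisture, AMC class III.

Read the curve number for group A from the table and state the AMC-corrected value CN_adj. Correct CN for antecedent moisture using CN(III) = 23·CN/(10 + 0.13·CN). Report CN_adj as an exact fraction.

NRCS table: industrial district, soil group A → CN(II) = 81
CN(III) from CN(II)=81: (23·81)/(10 + 0.13·81) = 186300/2053 ≈ 90.745

CN_adj = 186300/2053 ≈ 90.745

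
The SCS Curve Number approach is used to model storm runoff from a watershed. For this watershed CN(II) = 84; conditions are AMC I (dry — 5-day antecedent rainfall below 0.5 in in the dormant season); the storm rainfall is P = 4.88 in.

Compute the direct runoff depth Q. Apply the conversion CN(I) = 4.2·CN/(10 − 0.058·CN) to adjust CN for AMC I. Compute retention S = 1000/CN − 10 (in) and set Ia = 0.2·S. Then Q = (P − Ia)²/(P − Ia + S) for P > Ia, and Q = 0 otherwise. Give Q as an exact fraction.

Q = 959307602/517083525 in ≈ 1.855 in

Adjust CN=84 to AMC I: 4.2·84/(10 − 0.058·84) → (1764/5) ÷ (641/125) = 44100/641 ≈ 68.799
Max retention: S = 1000/(44100/641) − 10 = 2000/441 in (≈ 4.535 in)
Ia = 0.2·(2000/441) = 400/441 in ≈ 0.907 in
P − Ia = 4.880 − 0.907 = 43802/11025 ≈ 3.973 in (> 0, runoff occurs)
Q: (43802/11025)² ÷ (93802/11025) = 959307602/517083525 in (≈ 1.855 in)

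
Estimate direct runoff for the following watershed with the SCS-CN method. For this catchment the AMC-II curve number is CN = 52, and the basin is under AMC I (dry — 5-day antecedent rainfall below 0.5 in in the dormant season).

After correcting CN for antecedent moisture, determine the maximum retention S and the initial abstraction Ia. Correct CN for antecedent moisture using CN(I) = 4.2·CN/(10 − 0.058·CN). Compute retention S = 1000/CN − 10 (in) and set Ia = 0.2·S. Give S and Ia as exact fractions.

S = 2000/91 in ≈ 21.978 in; Ia = 400/91 in ≈ 4.396 in

CN(I) from CN(II)=52: (4.2·52)/(10 − 0.058·52) = 9100/291 ≈ 31.271
S = 1000/(9100/291) − 10 = 2000/91 in ≈ 21.978 in
Initial abstraction Ia = S/5 = (2000/91)/5 = 400/91 ≈ 4.396 in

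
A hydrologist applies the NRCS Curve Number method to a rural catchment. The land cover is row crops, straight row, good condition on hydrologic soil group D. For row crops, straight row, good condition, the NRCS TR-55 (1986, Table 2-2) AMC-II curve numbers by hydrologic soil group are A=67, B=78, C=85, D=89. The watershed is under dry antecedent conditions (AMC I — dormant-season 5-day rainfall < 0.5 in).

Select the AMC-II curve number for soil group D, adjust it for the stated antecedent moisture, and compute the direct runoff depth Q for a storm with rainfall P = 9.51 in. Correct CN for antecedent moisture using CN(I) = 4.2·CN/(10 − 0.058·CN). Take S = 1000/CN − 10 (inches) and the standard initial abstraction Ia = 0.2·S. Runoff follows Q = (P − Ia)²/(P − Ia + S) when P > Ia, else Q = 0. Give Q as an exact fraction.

Q = 2780286121561/414435611100 in ≈ 6.709 in

NRCS table: row crops, straight row, good condition, soil group D → CN(II) = 89
Dry (AMC I): CN(I) = 4.2·89/(10 − 0.058·89) = (1869/5)/(2419/500) = 186900/2419 ≈ 77.263
Retention S: 1000/CN − 10 with CN=77.263 → S = 5500/1869 ≈ 2.943 in
Ia = 0.2·(5500/1869) = 1100/1869 in ≈ 0.589 in
Since P=9.510 > Ia=0.589: effective rainfall P−Ia = 1667419/186900 in
Runoff Q = (P−Ia)²/(P−Ia+S) = (8.921)²/(8.921+2.943) = 2780286121561/414435611100 ≈ 6.709 in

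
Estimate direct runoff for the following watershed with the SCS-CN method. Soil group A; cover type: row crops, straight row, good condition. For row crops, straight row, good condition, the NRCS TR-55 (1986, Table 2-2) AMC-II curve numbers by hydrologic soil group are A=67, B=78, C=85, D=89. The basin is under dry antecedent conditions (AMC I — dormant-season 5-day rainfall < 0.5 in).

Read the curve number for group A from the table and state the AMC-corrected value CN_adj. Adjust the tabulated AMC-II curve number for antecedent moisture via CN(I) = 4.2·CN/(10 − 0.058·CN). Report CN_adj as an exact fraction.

NRCS table: row crops, straight row, good condition, soil group A → CN(II) = 67
Dry (AMC I): CN(I) = 4.2·67/(10 − 0.058·67) = (1407/5)/(3057/500) = 46900/1019 ≈ 46.026

CN_adj = 46900/1019 ≈ 46.026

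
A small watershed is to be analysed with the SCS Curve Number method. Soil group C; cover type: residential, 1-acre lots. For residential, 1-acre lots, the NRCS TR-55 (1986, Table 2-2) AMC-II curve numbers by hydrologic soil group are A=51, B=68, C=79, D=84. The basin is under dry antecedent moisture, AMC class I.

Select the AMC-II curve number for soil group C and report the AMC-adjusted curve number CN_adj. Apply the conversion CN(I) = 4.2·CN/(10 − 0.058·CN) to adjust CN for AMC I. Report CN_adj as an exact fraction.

CN_adj = 7900/129 ≈ 61.240

NRCS table: residential, 1-acre lots, soil group C → CN(II) = 79
CN(I) from CN(II)=79: (4.2·79)/(10 − 0.058·79) = 7900/129 ≈ 61.240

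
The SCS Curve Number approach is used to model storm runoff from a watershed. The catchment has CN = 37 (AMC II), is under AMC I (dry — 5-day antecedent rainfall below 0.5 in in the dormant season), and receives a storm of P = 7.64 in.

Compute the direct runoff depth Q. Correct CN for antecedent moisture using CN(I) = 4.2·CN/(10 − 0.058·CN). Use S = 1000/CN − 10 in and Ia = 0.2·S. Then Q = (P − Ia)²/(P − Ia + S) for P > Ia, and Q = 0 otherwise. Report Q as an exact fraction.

Dry (AMC I): CN(I) = 4.2·37/(10 − 0.058·37) = (777/5)/(3927/500) = 3700/187 ≈ 19.786
S = 1000/(3700/187) − 10 = 1500/37 in ≈ 40.541 in
Ia = 0.2·(1500/37) = 300/37 in ≈ 8.108 in
P = 7.640 ≤ Ia = 8.108 in: entire storm abstracted, Q = 0.

Q = 0 in ≈ 0.000 in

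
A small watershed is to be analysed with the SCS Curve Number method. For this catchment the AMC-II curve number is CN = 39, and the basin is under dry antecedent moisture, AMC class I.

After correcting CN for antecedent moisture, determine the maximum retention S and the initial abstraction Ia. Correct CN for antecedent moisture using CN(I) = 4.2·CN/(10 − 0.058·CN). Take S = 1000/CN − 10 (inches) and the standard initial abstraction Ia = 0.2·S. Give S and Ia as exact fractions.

Adjust CN=39 to AMC I: 4.2·39/(10 − 0.058·39) → (819/5) ÷ (3869/500) = 81900/3869 ≈ 21.168
Retention S: 1000/CN − 10 with CN=21.168 → S = 30500/819 ≈ 37.241 in
Initial abstraction Ia = S/5 = (30500/819)/5 = 6100/819 ≈ 7.448 in

S = 30500/819 in ≈ 37.241 in; Ia = 6100/819 in ≈ 7.448 in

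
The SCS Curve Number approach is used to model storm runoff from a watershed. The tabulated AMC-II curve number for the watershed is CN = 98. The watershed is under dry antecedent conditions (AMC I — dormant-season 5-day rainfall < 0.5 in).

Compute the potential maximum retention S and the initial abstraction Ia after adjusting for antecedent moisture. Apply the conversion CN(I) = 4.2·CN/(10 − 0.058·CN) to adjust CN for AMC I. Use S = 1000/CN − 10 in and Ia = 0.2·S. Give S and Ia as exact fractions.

S = 500/1029 in ≈ 0.486 in; Ia = 100/1029 in ≈ 0.097 in

Dry (AMC I): CN(I) = 4.2·98/(10 − 0.058·98) = (2058/5)/(1079/250) = 102900/1079 ≈ 95.366
Retention S: 1000/CN − 10 with CN=95.366 → S = 500/1029 ≈ 0.486 in
Initial abstraction Ia = S/5 = (500/1029)/5 = 100/1029 ≈ 0.097 in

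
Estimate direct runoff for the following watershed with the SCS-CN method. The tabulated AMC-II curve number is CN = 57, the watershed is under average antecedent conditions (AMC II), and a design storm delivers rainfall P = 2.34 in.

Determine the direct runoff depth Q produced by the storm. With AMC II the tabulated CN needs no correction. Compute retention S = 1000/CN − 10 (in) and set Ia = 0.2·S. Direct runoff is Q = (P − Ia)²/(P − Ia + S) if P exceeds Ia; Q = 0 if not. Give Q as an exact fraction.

AMC II — tabulated CN = 57 applies directly.
S = 1000/57 − 10 = 430/57 in ≈ 7.544 in
Initial abstraction Ia = S/5 = (430/57)/5 = 86/57 ≈ 1.509 in
Since P=2.340 > Ia=1.509: effective rainfall P−Ia = 2369/2850 in
Q: (2369/2850)² ÷ (23869/2850) = 5612161/68026650 in (≈ 0.082 in)

Q = 5612161/68026650 in ≈ 0.082 in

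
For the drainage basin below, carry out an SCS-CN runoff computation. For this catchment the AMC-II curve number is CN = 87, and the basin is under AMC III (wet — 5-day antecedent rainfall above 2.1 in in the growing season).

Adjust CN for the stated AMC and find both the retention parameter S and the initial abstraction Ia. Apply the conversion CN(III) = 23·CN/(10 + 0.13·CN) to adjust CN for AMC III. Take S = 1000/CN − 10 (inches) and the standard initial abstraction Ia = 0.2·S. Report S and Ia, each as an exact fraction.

Adjust CN=87 to AMC III: 23·87/(10 + 0.13·87) → 2001 ÷ (2131/100) = 200100/2131 ≈ 93.900
Retention S: 1000/CN − 10 with CN=93.900 → S = 1300/2001 ≈ 0.650 in
Ia = 0.2S: 0.2·0.650 = 0.130 in (exactly 260/2001)

S = 1300/2001 in ≈ 0.650 in; Ia = 260/2001 in ≈ 0.130 in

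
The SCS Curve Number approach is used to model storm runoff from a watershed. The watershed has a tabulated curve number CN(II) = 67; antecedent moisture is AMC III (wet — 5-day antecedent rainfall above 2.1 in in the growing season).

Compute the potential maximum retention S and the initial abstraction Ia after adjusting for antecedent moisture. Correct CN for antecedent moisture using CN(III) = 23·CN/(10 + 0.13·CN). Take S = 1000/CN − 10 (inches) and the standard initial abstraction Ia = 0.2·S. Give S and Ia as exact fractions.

CN(III) from CN(II)=67: (23·67)/(10 + 0.13·67) = 154100/1871 ≈ 82.362
S = 1000/(154100/1871) − 10 = 3300/1541 in ≈ 2.141 in
Ia = 0.2S: 0.2·2.141 = 0.428 in (exactly 660/1541)

S = 3300/1541 in ≈ 2.141 in; Ia = 660/1541 in ≈ 0.428 in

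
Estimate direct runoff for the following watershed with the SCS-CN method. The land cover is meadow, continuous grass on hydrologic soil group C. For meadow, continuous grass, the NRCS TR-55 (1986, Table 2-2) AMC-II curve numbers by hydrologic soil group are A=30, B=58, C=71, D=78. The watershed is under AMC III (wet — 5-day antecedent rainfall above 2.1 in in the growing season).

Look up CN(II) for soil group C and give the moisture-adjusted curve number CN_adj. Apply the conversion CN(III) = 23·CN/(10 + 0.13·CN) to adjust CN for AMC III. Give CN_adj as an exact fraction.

CN_adj = 163300/1923 ≈ 84.919

NRCS table: meadow, continuous grass, soil group C → CN(II) = 71
Wet (AMC III): CN(III) = 23·71/(10 + 0.13·71) = 1633/(1923/100) = 163300/1923 ≈ 84.919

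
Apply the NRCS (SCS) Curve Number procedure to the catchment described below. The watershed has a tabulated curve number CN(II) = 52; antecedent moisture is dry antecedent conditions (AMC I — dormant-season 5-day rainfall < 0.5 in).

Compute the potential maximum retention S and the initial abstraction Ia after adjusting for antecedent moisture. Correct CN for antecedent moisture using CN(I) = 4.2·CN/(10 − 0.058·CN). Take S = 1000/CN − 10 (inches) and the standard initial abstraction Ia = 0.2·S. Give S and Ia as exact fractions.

S = 2000/91 in ≈ 21.978 in; Ia = 400/91 in ≈ 4.396 in

Dry (AMC I): CN(I) = 4.2·52/(10 − 0.058·52) = (1092/5)/(873/125) = 9100/291 ≈ 31.271
Max retention: S = 1000/(9100/291) − 10 = 2000/91 in (≈ 21.978 in)
Ia = 0.2·(2000/91) = 400/91 in ≈ 4.396 in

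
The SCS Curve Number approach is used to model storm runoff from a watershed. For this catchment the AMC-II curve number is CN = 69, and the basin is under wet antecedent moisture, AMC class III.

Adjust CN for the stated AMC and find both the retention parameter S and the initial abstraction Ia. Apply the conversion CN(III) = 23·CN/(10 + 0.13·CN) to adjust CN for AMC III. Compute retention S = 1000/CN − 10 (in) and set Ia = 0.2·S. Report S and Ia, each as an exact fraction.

CN(III) from CN(II)=69: (23·69)/(10 + 0.13·69) = 158700/1897 ≈ 83.658
Retention S: 1000/CN − 10 with CN=83.658 → S = 3100/1587 ≈ 1.953 in
Ia = 0.2S: 0.2·1.953 = 0.391 in (exactly 620/1587)

S = 3100/1587 in ≈ 1.953 in; Ia = 620/1587 in ≈ 0.391 in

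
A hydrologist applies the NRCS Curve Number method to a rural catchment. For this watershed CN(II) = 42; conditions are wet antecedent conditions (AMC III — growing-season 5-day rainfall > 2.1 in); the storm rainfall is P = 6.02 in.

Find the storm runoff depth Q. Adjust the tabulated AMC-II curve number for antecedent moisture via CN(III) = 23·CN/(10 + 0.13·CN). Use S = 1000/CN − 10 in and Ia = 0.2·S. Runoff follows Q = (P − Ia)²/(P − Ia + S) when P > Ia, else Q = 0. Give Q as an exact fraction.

CN(III) from CN(II)=42: (23·42)/(10 + 0.13·42) = 48300/773 ≈ 62.484
Max retention: S = 1000/(48300/773) − 10 = 2900/483 in (≈ 6.004 in)
Initial abstraction Ia = S/5 = (2900/483)/5 = 580/483 ≈ 1.201 in
P − Ia = 6.020 − 1.201 = 116383/24150 ≈ 4.819 in (> 0, runoff occurs)
Runoff Q = (P−Ia)²/(P−Ia+S) = (4.819)²/(4.819+6.004) = 13545002689/6312399450 ≈ 2.146 in

Q = 13545002689/6312399450 in ≈ 2.146 in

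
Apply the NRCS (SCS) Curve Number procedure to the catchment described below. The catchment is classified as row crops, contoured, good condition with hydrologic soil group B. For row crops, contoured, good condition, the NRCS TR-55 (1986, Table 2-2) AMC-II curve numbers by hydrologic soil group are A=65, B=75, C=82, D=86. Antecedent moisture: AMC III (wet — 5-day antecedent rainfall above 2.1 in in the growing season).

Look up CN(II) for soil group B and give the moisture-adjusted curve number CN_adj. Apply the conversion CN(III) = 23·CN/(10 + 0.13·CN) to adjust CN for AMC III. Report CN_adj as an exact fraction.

NRCS table: row crops, contoured, good condition, soil group B → CN(II) = 75
Wet (AMC III): CN(III) = 23·75/(10 + 0.13·75) = 1725/(79/4) = 6900/79 ≈ 87.342

CN_adj = 6900/79 ≈ 87.342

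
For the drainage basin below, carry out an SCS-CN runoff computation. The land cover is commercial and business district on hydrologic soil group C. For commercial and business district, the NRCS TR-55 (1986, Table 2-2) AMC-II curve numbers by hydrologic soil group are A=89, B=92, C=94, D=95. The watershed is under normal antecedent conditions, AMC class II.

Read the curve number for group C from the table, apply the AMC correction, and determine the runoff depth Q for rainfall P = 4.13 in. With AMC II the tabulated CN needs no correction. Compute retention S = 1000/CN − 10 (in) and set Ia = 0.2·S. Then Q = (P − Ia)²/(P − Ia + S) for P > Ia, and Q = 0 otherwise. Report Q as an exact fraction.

NRCS table: commercial and business district, soil group C → CN(II) = 94
Average conditions: CN = 94 (no AMC adjustment).
Retention S: 1000/CN − 10 with CN=94.000 → S = 30/47 ≈ 0.638 in
Ia = 0.2S: 0.2·0.638 = 0.128 in (exactly 6/47)
Since P=4.130 > Ia=0.128: effective rainfall P−Ia = 18811/4700 in
Runoff Q = (P−Ia)²/(P−Ia+S) = (4.002)²/(4.002+0.638) = 353853721/102511700 ≈ 3.452 in

Q = 353853721/102511700 in ≈ 3.452 in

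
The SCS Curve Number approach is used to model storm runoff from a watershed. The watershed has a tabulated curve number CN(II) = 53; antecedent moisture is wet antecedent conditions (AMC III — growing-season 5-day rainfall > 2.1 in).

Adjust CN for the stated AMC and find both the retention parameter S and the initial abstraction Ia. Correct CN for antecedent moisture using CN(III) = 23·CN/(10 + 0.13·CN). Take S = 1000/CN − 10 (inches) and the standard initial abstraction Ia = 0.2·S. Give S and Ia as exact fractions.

Adjust CN=53 to AMC III: 23·53/(10 + 0.13·53) → 1219 ÷ (1689/100) = 121900/1689 ≈ 72.173
Retention S: 1000/CN − 10 with CN=72.173 → S = 4700/1219 ≈ 3.856 in
Initial abstraction Ia = S/5 = (4700/1219)/5 = 940/1219 ≈ 0.771 in

S = 4700/1219 in ≈ 3.856 in; Ia = 940/1219 in ≈ 0.771 in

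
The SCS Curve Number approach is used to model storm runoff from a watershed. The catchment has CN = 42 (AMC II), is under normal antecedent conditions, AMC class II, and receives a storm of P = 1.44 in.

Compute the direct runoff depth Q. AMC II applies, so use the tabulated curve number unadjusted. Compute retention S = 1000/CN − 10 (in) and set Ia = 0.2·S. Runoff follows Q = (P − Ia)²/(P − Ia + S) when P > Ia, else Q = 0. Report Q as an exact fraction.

AMC II — tabulated CN = 42 applies directly.
Max retention: S = 1000/42 − 10 = 290/21 in (≈ 13.810 in)
Initial abstraction Ia = S/5 = (290/21)/5 = 58/21 ≈ 2.762 in
P = 1.440 ≤ Ia = 2.762 in: entire storm abstracted, Q = 0.

Q = 0 in ≈ 0.000 in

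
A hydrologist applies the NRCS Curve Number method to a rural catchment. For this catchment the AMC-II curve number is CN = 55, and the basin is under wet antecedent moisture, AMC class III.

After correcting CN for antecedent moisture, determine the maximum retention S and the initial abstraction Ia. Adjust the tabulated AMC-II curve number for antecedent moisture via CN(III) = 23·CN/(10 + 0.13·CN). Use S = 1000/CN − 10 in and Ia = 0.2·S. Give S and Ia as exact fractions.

S = 900/253 in ≈ 3.557 in; Ia = 180/253 in ≈ 0.711 in

CN(III) from CN(II)=55: (23·55)/(10 + 0.13·55) = 25300/343 ≈ 73.761
Max retention: S = 1000/(25300/343) − 10 = 900/253 in (≈ 3.557 in)
Initial abstraction Ia = S/5 = (900/253)/5 = 180/253 ≈ 0.711 in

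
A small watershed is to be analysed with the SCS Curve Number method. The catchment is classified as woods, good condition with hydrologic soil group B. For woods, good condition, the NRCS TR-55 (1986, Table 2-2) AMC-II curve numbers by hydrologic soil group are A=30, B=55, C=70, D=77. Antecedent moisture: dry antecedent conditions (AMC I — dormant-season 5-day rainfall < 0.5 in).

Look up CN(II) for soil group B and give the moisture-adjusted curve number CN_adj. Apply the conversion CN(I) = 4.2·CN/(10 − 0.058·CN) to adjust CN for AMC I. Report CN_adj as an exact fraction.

NRCS table: woods, good condition, soil group B → CN(II) = 55
Dry (AMC I): CN(I) = 4.2·55/(10 − 0.058·55) = 231/(681/100) = 7700/227 ≈ 33.921

CN_adj = 7700/227 ≈ 33.921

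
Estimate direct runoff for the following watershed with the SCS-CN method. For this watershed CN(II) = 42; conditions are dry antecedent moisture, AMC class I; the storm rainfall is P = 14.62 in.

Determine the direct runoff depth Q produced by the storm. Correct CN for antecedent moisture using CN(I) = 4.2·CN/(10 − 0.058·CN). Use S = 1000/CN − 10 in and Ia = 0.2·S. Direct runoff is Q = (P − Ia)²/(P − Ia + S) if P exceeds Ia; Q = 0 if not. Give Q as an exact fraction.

Q = 31460471641/19897280550 in ≈ 1.581 in

Dry (AMC I): CN(I) = 4.2·42/(10 − 0.058·42) = (882/5)/(1891/250) = 44100/1891 ≈ 23.321
Retention S: 1000/CN − 10 with CN=23.321 → S = 14500/441 ≈ 32.880 in
Initial abstraction Ia = S/5 = (14500/441)/5 = 2900/441 ≈ 6.576 in
P − Ia = 14.620 − 6.576 = 177371/22050 ≈ 8.044 in (> 0, runoff occurs)
Q: (177371/22050)² ÷ (902371/22050) = 31460471641/19897280550 in (≈ 1.581 in)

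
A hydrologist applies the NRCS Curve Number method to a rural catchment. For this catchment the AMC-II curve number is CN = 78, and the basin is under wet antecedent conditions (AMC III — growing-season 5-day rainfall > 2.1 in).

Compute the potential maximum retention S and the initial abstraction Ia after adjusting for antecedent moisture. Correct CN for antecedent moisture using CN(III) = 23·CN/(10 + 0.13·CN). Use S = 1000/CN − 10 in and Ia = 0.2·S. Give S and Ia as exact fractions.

S = 1100/897 in ≈ 1.226 in; Ia = 220/897 in ≈ 0.245 in

CN(III) from CN(II)=78: (23·78)/(10 + 0.13·78) = 89700/1007 ≈ 89.076
S = 1000/(89700/1007) − 10 = 1100/897 in ≈ 1.226 in
Initial abstraction Ia = S/5 = (1100/897)/5 = 220/897 ≈ 0.245 in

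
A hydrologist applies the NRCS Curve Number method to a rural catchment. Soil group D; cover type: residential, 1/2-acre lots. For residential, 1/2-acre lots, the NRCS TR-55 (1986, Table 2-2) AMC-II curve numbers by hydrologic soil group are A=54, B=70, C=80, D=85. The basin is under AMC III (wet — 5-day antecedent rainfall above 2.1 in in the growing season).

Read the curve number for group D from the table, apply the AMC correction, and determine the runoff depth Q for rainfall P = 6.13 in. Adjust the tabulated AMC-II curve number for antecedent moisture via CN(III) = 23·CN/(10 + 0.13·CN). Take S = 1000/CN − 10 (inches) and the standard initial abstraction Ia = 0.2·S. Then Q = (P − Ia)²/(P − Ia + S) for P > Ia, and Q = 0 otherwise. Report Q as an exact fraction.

NRCS table: residential, 1/2-acre lots, soil group D → CN(II) = 85
Adjust CN=85 to AMC III: 23·85/(10 + 0.13·85) → 1955 ÷ (421/20) = 39100/421 ≈ 92.874
S = 1000/(39100/421) − 10 = 300/391 in ≈ 0.767 in
Ia = 0.2·(300/391) = 60/391 in ≈ 0.153 in
P − Ia = 6.130 − 0.153 = 233683/39100 ≈ 5.977 in (> 0, runoff occurs)
Q: (233683/39100)² ÷ (263683/39100) = 54607744489/10310005300 in (≈ 5.297 in)

Q = 54607744489/10310005300 in ≈ 5.297 in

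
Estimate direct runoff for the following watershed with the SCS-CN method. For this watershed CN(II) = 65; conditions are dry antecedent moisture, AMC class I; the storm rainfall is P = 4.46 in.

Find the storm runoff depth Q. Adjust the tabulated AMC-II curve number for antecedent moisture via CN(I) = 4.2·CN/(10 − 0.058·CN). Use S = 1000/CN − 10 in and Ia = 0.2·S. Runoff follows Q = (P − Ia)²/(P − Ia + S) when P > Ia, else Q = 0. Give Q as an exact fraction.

Q = 13667809/55959150 in ≈ 0.244 in

Adjust CN=65 to AMC I: 4.2·65/(10 − 0.058·65) → 273 ÷ (623/100) = 3900/89 ≈ 43.820
Retention S: 1000/CN − 10 with CN=43.820 → S = 500/39 ≈ 12.821 in
Ia = 0.2·(500/39) = 100/39 in ≈ 2.564 in
Excess rainfall: 4.460 − 2.564 = 1.896 in; P > Ia so Q > 0
Q: (3697/1950)² ÷ (28697/1950) = 13667809/55959150 in (≈ 0.244 in)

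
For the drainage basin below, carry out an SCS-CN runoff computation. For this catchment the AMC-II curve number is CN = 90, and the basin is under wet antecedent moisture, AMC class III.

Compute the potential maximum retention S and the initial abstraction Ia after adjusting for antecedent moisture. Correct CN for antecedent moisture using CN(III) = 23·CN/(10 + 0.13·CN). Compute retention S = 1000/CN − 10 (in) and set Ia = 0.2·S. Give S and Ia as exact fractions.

CN(III) from CN(II)=90: (23·90)/(10 + 0.13·90) = 20700/217 ≈ 95.392
S = 1000/(20700/217) − 10 = 100/207 in ≈ 0.483 in
Initial abstraction Ia = S/5 = (100/207)/5 = 20/207 ≈ 0.097 in

S = 100/207 in ≈ 0.483 in; Ia = 20/207 in ≈ 0.097 in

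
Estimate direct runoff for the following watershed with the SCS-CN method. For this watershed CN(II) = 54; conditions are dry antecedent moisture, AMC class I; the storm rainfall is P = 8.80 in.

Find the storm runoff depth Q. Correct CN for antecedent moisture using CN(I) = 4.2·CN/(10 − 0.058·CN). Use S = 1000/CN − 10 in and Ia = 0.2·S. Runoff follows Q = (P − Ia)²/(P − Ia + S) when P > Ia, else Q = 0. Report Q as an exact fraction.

Q = 45212176/50284395 in ≈ 0.899 in

CN(I) from CN(II)=54: (4.2·54)/(10 − 0.058·54) = 56700/1717 ≈ 33.023
S = 1000/(56700/1717) − 10 = 11500/567 in ≈ 20.282 in
Initial abstraction Ia = S/5 = (11500/567)/5 = 2300/567 ≈ 4.056 in
Excess rainfall: 8.800 − 4.056 = 4.744 in; P > Ia so Q > 0
Runoff Q = (P−Ia)²/(P−Ia+S) = (4.744)²/(4.744+20.282) = 45212176/50284395 ≈ 0.899 in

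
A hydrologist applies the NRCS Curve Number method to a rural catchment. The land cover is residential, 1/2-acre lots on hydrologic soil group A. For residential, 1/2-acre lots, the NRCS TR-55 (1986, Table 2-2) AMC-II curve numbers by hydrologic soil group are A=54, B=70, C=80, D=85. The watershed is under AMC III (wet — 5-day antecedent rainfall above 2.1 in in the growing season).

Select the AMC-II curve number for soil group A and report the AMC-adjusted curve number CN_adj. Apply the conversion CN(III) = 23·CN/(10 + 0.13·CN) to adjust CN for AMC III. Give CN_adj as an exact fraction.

CN_adj = 2700/37 ≈ 72.973

NRCS table: residential, 1/2-acre lots, soil group A → CN(II) = 54
Adjust CN=54 to AMC III: 23·54/(10 + 0.13·54) → 1242 ÷ (851/50) = 2700/37 ≈ 72.973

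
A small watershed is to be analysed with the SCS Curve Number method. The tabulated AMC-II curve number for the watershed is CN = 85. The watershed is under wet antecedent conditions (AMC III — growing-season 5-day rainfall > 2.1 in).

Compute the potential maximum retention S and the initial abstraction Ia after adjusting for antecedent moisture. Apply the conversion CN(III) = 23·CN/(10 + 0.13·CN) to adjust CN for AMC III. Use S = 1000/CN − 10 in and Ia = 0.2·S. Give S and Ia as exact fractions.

CN(III) from CN(II)=85: (23·85)/(10 + 0.13·85) = 39100/421 ≈ 92.874
Retention S: 1000/CN − 10 with CN=92.874 → S = 300/391 ≈ 0.767 in
Ia = 0.2S: 0.2·0.767 = 0.153 in (exactly 60/391)

S = 300/391 in ≈ 0.767 in; Ia = 60/391 in ≈ 0.153 in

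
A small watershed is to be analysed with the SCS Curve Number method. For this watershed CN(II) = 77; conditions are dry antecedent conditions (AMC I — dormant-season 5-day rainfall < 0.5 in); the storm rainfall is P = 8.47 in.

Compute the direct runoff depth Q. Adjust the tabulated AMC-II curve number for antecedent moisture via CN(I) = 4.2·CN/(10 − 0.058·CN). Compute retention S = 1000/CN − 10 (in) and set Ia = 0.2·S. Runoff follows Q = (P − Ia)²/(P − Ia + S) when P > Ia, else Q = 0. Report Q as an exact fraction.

Adjust CN=77 to AMC I: 4.2·77/(10 − 0.058·77) → (1617/5) ÷ (2767/500) = 161700/2767 ≈ 58.439
Retention S: 1000/CN − 10 with CN=58.439 → S = 11500/1617 ≈ 7.112 in
Initial abstraction Ia = S/5 = (11500/1617)/5 = 2300/1617 ≈ 1.422 in
P − Ia = 8.470 − 1.422 = 1139599/161700 ≈ 7.048 in (> 0, runoff occurs)
Q: (1139599/161700)² ÷ (2289599/161700) = 1298685880801/370228158300 in (≈ 3.508 in)

Q = 1298685880801/370228158300 in ≈ 3.508 in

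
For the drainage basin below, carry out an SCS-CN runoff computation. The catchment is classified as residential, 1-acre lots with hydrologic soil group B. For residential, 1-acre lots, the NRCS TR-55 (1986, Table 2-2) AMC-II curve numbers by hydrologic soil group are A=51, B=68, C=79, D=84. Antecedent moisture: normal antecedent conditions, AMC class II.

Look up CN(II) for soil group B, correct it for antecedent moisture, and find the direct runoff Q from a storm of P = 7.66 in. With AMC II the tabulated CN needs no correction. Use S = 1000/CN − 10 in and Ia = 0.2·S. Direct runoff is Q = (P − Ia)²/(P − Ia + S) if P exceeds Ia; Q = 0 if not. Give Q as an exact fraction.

NRCS table: residential, 1-acre lots, soil group B → CN(II) = 68
Average conditions: CN = 68 (no AMC adjustment).
S = 1000/68 − 10 = 80/17 in ≈ 4.706 in
Ia = 0.2S: 0.2·4.706 = 0.941 in (exactly 16/17)
Since P=7.660 > Ia=0.941: effective rainfall P−Ia = 5711/850 in
Q = (5711/850)²/((5711/850) + 80/17) = (32615521/722500)/(9711/850) = 32615521/8254350 in ≈ 3.951 in

Q = 32615521/8254350 in ≈ 3.951 in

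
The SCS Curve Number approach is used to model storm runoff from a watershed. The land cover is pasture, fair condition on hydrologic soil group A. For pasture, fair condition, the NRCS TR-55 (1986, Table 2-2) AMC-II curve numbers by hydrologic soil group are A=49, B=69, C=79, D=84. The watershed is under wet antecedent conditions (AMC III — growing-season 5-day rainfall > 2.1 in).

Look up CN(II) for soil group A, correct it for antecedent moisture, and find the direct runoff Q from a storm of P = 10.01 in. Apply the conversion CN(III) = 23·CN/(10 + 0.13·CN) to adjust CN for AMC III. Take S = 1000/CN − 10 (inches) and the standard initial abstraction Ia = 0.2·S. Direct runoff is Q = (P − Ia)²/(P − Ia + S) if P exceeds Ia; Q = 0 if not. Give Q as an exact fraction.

NRCS table: pasture, fair condition, soil group A → CN(II) = 49
Wet (AMC III): CN(III) = 23·49/(10 + 0.13·49) = 1127/(1637/100) = 112700/1637 ≈ 68.845
Max retention: S = 1000/(112700/1637) − 10 = 5100/1127 in (≈ 4.525 in)
Initial abstraction Ia = S/5 = (5100/1127)/5 = 1020/1127 ≈ 0.905 in
Excess rainfall: 10.010 − 0.905 = 9.105 in; P > Ia so Q > 0
Runoff Q = (P−Ia)²/(P−Ia+S) = (9.105)²/(9.105+4.525) = 1052936620129/173121512900 ≈ 6.082 in

Q = 1052936620129/173121512900 in ≈ 6.082 in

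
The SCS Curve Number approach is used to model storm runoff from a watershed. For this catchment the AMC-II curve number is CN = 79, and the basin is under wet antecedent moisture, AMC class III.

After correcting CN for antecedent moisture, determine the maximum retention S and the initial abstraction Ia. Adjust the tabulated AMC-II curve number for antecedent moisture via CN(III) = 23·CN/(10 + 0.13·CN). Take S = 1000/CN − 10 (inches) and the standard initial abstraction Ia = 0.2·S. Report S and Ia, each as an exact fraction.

Adjust CN=79 to AMC III: 23·79/(10 + 0.13·79) → 1817 ÷ (2027/100) = 181700/2027 ≈ 89.640
S = 1000/(181700/2027) − 10 = 2100/1817 in ≈ 1.156 in
Ia = 0.2S: 0.2·1.156 = 0.231 in (exactly 420/1817)

S = 2100/1817 in ≈ 1.156 in; Ia = 420/1817 in ≈ 0.231 in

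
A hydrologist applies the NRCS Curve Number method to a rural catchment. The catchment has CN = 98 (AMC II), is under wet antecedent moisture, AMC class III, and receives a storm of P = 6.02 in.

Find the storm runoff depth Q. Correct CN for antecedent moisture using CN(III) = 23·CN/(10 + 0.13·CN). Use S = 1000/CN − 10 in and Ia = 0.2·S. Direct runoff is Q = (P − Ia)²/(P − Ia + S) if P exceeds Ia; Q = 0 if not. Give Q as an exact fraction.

Q = 114397503529/19340841450 in ≈ 5.915 in

CN(III) from CN(II)=98: (23·98)/(10 + 0.13·98) = 112700/1137 ≈ 99.120
S = 1000/(112700/1137) − 10 = 100/1127 in ≈ 0.089 in
Initial abstraction Ia = S/5 = (100/1127)/5 = 20/1127 ≈ 0.018 in
Since P=6.020 > Ia=0.018: effective rainfall P−Ia = 338227/56350 in
Runoff Q = (P−Ia)²/(P−Ia+S) = (6.002)²/(6.002+0.089) = 114397503529/19340841450 ≈ 5.915 in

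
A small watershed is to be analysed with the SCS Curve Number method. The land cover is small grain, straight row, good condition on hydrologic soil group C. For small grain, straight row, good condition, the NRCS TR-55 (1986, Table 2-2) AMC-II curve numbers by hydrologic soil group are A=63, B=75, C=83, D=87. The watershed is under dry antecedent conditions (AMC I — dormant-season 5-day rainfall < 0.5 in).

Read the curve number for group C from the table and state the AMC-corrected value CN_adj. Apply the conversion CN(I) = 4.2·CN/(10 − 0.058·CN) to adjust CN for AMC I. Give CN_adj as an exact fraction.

CN_adj = 174300/2593 ≈ 67.219

NRCS table: small grain, straight row, good condition, soil group C → CN(II) = 83
Adjust CN=83 to AMC I: 4.2·83/(10 − 0.058·83) → (1743/5) ÷ (2593/500) = 174300/2593 ≈ 67.219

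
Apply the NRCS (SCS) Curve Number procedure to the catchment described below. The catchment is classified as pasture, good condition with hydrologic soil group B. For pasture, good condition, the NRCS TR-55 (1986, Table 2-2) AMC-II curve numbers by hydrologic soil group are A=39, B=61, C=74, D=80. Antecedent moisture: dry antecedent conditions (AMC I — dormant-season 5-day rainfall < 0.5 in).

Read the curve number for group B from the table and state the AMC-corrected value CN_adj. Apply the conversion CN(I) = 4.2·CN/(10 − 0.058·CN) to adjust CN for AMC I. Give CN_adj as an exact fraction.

NRCS table: pasture, good condition, soil group B → CN(II) = 61
Dry (AMC I): CN(I) = 4.2·61/(10 − 0.058·61) = (1281/5)/(3231/500) = 42700/1077 ≈ 39.647

CN_adj = 42700/1077 ≈ 39.647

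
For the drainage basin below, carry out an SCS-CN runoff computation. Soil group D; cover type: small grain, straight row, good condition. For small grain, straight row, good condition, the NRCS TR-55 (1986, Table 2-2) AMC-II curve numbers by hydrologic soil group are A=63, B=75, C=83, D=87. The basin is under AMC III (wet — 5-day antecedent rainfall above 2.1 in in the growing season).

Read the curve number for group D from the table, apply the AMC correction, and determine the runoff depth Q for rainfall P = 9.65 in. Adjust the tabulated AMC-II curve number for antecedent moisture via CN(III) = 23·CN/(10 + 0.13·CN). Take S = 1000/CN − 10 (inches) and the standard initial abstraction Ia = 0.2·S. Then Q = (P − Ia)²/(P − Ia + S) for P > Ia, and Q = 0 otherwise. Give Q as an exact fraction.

NRCS table: small grain, straight row, good condition, soil group D → CN(II) = 87
Wet (AMC III): CN(III) = 23·87/(10 + 0.13·87) = 2001/(2131/100) = 200100/2131 ≈ 93.900
S = 1000/(200100/2131) − 10 = 1300/2001 in ≈ 0.650 in
Initial abstraction Ia = S/5 = (1300/2001)/5 = 260/2001 ≈ 0.130 in
P − Ia = 9.650 − 0.130 = 380993/40020 ≈ 9.520 in (> 0, runoff occurs)
Q = (380993/40020)²/((380993/40020) + 1300/2001) = (145155666049/1601600400)/(406993/40020) = 145155666049/16287859860 in ≈ 8.912 in

Q = 145155666049/16287859860 in ≈ 8.912 in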